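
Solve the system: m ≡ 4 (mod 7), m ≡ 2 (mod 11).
M = 7 × 11 = 77. M₁ = 11, y₁ ≡ 2 (mod 7). M₂ = 7, y₂ ≡ 8 (mod 11). m = 4×11×2 + 2×7×8 ≡ 46 (mod 77)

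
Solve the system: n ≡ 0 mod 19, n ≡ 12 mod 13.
M = 19 × 13 = 247. M₁ = 13, y₁ ≡ 3 mod 19. M₂ = 19, y₂ ≡ 11 mod 13. n = 0×13×3 + 12×19×11 ≡ 38 mod 247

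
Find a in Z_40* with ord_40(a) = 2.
9 has order 2 mod 40 since 9^{2} ≡ 1 (mod 40) and no smaller power works.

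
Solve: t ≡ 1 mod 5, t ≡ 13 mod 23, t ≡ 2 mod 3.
M = 5 × 23 × 3 = 345. M₁ = 69, y₁ ≡ 4 mod 5. M₂ = 15, y₂ ≡ 20 mod 23. M₃ = 115, y₃ ≡ 1 mod 3. t = 1×69×4 + 13×15×20 + 2×115×1 ≡ 266 mod 345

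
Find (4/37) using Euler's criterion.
(4/37) = 4^{18} mod 37 = 1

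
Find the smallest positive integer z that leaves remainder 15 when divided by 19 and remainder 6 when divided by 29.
M = 19 × 29 = 551. M₁ = 29, y₁ ≡ 2 mod 19. M₂ = 19, y₂ ≡ 26 mod 29. z = 15×29×2 + 6×19×26 ≡ 528 mod 551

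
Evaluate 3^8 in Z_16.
By repeated squaring mod 16: 3^{1}≡3, 3^{2}≡9, 3^{4}≡1, 3^{8}≡1. So 3^{8} ≡ 1 mod 16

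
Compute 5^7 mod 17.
By repeated squaring (mod 17): 5^{1}≡5, 5^{2}≡8, 5^{4}≡13. Then 5^{7} = 5^{4+2+1} ≡ 13 × 8 × 5 ≡ 10 (mod 17)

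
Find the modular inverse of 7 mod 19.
Since 19 is prime, by Fermat 7^(-1) ≡ 7^{17} ≡ 11 (mod 19). Verify: 7 × 11 = 77 ≡ 1 (mod 19)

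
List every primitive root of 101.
There are φ(100) = 40 primitive roots mod 101: {2, 3, 7, 8, 11, 12, 15, 18, 26, 27, 28, 29, 34, 35, 38, 40, 42, 46, 48, 50, 51, 53, 55, 59, 61, 63, 66, 67, 72, 73, 74, 75, 83, 86, 89, 90, 93, 94, 98, 99}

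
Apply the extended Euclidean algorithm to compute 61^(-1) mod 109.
Extended GCD: 61(-25) + 109(14) = 1. So 61^(-1) ≡ -25 ≡ 84 (mod 109). Verify: 61 × 84 = 5124 ≡ 1 (mod 109)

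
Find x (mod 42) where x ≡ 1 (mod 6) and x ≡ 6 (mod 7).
M = 6 × 7 = 42. M₁ = 7, y₁ ≡ 1 (mod 6). M₂ = 6, y₂ ≡ 6 (mod 7). x = 1×7×1 + 6×6×6 ≡ 13 (mod 42)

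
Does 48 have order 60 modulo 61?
48^{6} ≡ 1 (mod 61) and 6 < 60, so ord_61(48) = 6 ≠ 60 and 48 is not a primitive root.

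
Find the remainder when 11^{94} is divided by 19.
By Fermat: 11^{18} ≡ 1 (mod 19). 94 = 5×18 + 4. So 11^{94} ≡ 11^{4} ≡ 11 (mod 19)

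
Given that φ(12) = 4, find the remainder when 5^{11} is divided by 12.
By Euler: 5^{4} ≡ 1 mod 12 since gcd(5, 12) = 1. 11 = 2×4 + 3. So 5^{11} ≡ 5^{3} ≡ 5 mod 12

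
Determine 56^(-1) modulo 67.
Since 67 is prime, by Fermat 56^(-1) ≡ 56^{65} ≡ 6 mod 67. Verify: 56 × 6 = 336 ≡ 1 mod 67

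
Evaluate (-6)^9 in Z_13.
By repeated squaring mod 13: (-6)^{1}≡7, (-6)^{2}≡10, (-6)^{4}≡9, (-6)^{8}≡3. Then (-6)^{9} = (-6)^{8+1} ≡ 3 × 7 ≡ 8 mod 13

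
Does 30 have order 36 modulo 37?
30^{18} ≡ 1 mod 37 and 18 < 36, so ord_37(30) = 18 ≠ 36 and 30 is not a primitive root.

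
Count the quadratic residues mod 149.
For prime 149, there are (p-1)/2 = (149-1)/2 = 74 quadratic residues (excluding 0).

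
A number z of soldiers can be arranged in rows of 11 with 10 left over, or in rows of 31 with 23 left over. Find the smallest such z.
M = 11 × 31 = 341. M₁ = 31, y₁ ≡ 5 mod 11. M₂ = 11, y₂ ≡ 17 mod 31. z = 10×31×5 + 23×11×17 ≡ 54 mod 341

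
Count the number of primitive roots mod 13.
There are φ(13-1) = φ(12) = 4 primitive roots modulo 13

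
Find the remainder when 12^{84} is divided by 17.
By Fermat: 12^{16} ≡ 1 (mod 17). 84 = 5×16 + 4. So 12^{84} ≡ 12^{4} ≡ 13 (mod 17)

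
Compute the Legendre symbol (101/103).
(101/103) = 101^{51} mod 103 = -1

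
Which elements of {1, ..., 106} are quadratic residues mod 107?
Squares in Z_107*: {1, 3, 4, 9, 10, 11, 12, 13, 14, 16, 19, 23, 25, 27, 29, 30, 33, 34, 35, 36, 37, 39, 40, 41, 42, 44, 47, 48, 49, 52, 53, 56, 57, 61, 62, 64, 69, 75, 76, 79, 81, 83, 85, 86, 87, 89, 90, 92, 99, 100, 101, 102, 105}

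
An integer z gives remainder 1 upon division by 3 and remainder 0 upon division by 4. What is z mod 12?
M = 3 × 4 = 12. M₁ = 4, y₁ ≡ 1 mod 3. M₂ = 3, y₂ ≡ 3 mod 4. z = 1×4×1 + 0×3×3 ≡ 4 mod 12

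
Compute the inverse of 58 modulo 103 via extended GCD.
Extended GCD: 58(16) + 103(-9) = 1. So 58^(-1) ≡ 16 mod 103. Verify: 58 × 16 = 928 ≡ 1 mod 103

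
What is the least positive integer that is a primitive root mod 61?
g = 2. For each prime q|60: 2^{30}≡60, 2^{20}≡47, 2^{12}≡9, none ≡ 1, so ord_61(2) = 60 and 2 is a primitive root.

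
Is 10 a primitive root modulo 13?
10^{6} ≡ 1 mod 13 and 6 < 12, so ord_13(10) = 6 ≠ 12 and 10 is not a primitive root.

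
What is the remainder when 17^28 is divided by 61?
By repeated squaring mod 61: 17^{1}≡17, 17^{2}≡45, 17^{4}≡12, 17^{8}≡22, 17^{16}≡57. Then 17^{28} = 17^{16+8+4} ≡ 57 × 22 × 12 ≡ 42 mod 61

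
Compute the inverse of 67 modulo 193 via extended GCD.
Extended GCD: 67(-72) + 193(25) = 1. So 67^(-1) ≡ -72 ≡ 121 mod 193. Verify: 67 × 121 = 8107 ≡ 1 mod 193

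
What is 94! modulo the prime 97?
(96)! = (94)! × (95) × (96) ≡ -1 mod 97. So (94)! ≡ -1 × [(96)(95)]^(-1) ≡ 48 mod 97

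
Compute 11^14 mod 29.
By repeated squaring (mod 29): 11^{1}≡11, 11^{2}≡5, 11^{4}≡25, 11^{8}≡16. Then 11^{14} = 11^{8+4+2} ≡ 16 × 25 × 5 ≡ 28 (mod 29)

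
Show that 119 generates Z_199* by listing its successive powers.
119^1, 119^2, ..., 119^{198} mod 199: [119, 32, 27, 29, 68, 132, 186, 45, 181, 47, 21, 111, 75, 169, 12, 35, 185, 125, 149, 20, 191, 43, 142, 182, 166, 53, 138, 104, 38, 144, 22, 31, 107, 196, 41, 103, 118, 112, 194, 2, 39, 64, 54, 58, 136, 65, 173, 90, 163, 94, 42, 23, 150, 139, 24, 70, 171, 51, 99, 40, 183, 86, 85, 165, 133, 106, 77, 9, 76, 89, 44, 62, 15, 193, 82, 7, 37, 25, 189, 4, 78, 128, 108, 116, 73, 130, 147, 180, 127, 188, 84, 46, 101, 79, 48, 140, 143, 102, 198, 80, 167, 172, 170, 131, 67, 13, 154, 18, 152, 178, 88, 124, 30, 187, 164, 14, 74, 50, 179, 8, 156, 57, 17, 33, 146, 61, 95, 161, 55, 177, 168, 92, 3, 158, 96, 81, 87, 5, 197, 160, 135, 145, 141, 63, 134, 26, 109, 36, 105, 157, 176, 49, 60, 175, 129, 28, 148, 100, 159, 16, 113, 114, 34, 66, 93, 122, 190, 123, 110, 155, 137, 184, 6, 117, 192, 162, 174, 10, 195, 121, 71, 91, 83, 126, 69, 52, 19, 72, 11, 115, 153, 98, 120, 151, 59, 56, 97, 1]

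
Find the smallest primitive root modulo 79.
g = 3. Powers: [3, 9, 27, 2, 6, 18, 54, 4, 12, ...] generates all 78 non-zero residues.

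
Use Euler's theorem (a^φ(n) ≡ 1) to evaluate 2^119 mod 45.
By Euler: 2^{24} ≡ 1 (mod 45) since gcd(2, 45) = 1. 119 = 4×24 + 23. So 2^{119} ≡ 2^{23} ≡ 23 (mod 45)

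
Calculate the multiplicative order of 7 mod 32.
Powers of 7 mod 32: 7^1≡7, 7^2≡17, 7^3≡23, 7^4≡1. So the order of 7 is 4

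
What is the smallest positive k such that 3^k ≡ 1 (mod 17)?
Powers of 3 mod 17: 3^1≡3, 3^2≡9, 3^3≡10, 3^4≡13, 3^5≡5, 3^6≡15, 3^7≡11, 3^8≡16, 3^9≡14, 3^10≡8, 3^11≡7, 3^12≡4, 3^13≡12, 3^14≡2, 3^15≡6, 3^16≡1. So the order of 3 is 16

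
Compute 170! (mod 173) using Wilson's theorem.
(172)! = (170)! × (171) × (172) ≡ -1 (mod 173). So (170)! ≡ -1 × [(172)(171)]^(-1) ≡ 86 (mod 173)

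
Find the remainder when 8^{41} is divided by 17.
By Fermat: 8^{16} ≡ 1 mod 17. 41 = 2×16 + 9. So 8^{41} ≡ 8^{9} ≡ 8 mod 17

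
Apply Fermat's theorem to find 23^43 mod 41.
By Fermat: 23^{40} ≡ 1 mod 41. So 23^{43} = 23^{40} · 23^{3} ≡ 23^{3} ≡ 31 mod 41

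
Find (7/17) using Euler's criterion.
(7/17) = 7^{8} mod 17 = -1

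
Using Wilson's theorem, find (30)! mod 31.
By Wilson's theorem, (30)! ≡ -1 ≡ 30 mod 31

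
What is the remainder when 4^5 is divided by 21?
By repeated squaring mod 21: 4^{1}≡4, 4^{2}≡16, 4^{4}≡4. Then 4^{5} = 4^{4+1} ≡ 4 × 4 ≡ 16 mod 21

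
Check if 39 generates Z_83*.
ord_83(39) divides 82. For each prime q|82: 39^{41}≡82, 39^{2}≡27, none ≡ 1. So 39 has order 82 and is a primitive root mod 83.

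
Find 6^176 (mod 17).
Using Fermat: 6^{16} ≡ 1 (mod 17). 176 ≡ 0 (mod 16). So 6^{176} ≡ 6^{0} ≡ 1 (mod 17)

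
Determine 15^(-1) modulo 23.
Since 23 is prime, by Fermat 15^(-1) ≡ 15^{21} ≡ 20 (mod 23). Verify: 15 × 20 = 300 ≡ 1 (mod 23)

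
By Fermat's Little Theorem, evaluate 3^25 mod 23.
By Fermat: 3^{22} ≡ 1 mod 23. So 3^{25} = 3^{22} · 3^{3} ≡ 3^{3} ≡ 4 mod 23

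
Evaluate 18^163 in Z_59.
Using Fermat: 18^{58} ≡ 1 (mod 59). 163 ≡ 47 (mod 58). So 18^{163} ≡ 18^{47} ≡ 31 (mod 59)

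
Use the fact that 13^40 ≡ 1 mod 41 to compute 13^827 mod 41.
By Fermat: 13^{40} ≡ 1 mod 41. 827 ≡ 27 mod 40. So 13^{827} ≡ 13^{27} ≡ 15 mod 41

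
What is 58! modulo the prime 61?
(60)! = (58)! × (59) × (60) ≡ -1 mod 61. So (58)! ≡ -1 × [(60)(59)]^(-1) ≡ 30 mod 61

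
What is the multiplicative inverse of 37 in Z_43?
Since 43 is prime, by Fermat 37^(-1) ≡ 37^{41} ≡ 7 mod 43. Verify: 37 × 7 = 259 ≡ 1 mod 43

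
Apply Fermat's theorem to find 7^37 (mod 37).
By Fermat: 7^{36} ≡ 1 (mod 37). So 7^{37} = 7^{36} · 7^{1} ≡ 7^{1} ≡ 7 (mod 37)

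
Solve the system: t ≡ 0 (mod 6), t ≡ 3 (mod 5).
M = 6 × 5 = 30. M₁ = 5, y₁ ≡ 5 (mod 6). M₂ = 6, y₂ ≡ 1 (mod 5). t = 0×5×5 + 3×6×1 ≡ 18 (mod 30)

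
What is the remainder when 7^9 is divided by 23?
By repeated squaring (mod 23): 7^{1}≡7, 7^{2}≡3, 7^{4}≡9, 7^{8}≡12. Then 7^{9} = 7^{8+1} ≡ 12 × 7 ≡ 15 (mod 23)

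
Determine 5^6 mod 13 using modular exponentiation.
By repeated squaring mod 13: 5^{1}≡5, 5^{2}≡12, 5^{4}≡1. Then 5^{6} = 5^{4+2} ≡ 1 × 12 ≡ 12 mod 13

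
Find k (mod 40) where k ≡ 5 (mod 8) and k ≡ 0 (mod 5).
M = 8 × 5 = 40. M₁ = 5, y₁ ≡ 5 (mod 8). M₂ = 8, y₂ ≡ 2 (mod 5). k = 5×5×5 + 0×8×2 ≡ 5 (mod 40)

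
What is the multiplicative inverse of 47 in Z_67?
Since 67 is prime, by Fermat 47^(-1) ≡ 47^{65} ≡ 10 mod 67. Verify: 47 × 10 = 470 ≡ 1 mod 67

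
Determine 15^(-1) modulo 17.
Since 17 is prime, by Fermat 15^(-1) ≡ 15^{15} ≡ 8 (mod 17). Verify: 15 × 8 = 120 ≡ 1 (mod 17)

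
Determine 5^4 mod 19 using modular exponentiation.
5^{4} = 625 ≡ 17 (mod 19)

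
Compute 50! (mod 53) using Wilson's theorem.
(52)! = (50)! × (51) × (52) ≡ -1 (mod 53). So (50)! ≡ -1 × [(52)(51)]^(-1) ≡ 26 (mod 53)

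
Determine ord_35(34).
Powers of 34 mod 35: 34^1≡34, 34^2≡1. So the order of 34 is 2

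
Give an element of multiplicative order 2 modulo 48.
7 has order 2 mod 48 since 7^{2} ≡ 1 mod 48 and no smaller power works.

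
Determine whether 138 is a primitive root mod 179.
138^{89} ≡ 1 (mod 179) and 89 < 178, so ord_179(138) = 89 ≠ 178 and 138 is not a primitive root.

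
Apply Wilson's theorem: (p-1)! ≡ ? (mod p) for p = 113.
By Wilson's theorem, (112)! ≡ -1 ≡ 112 (mod 113)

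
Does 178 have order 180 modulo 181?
178^{90} ≡ 1 mod 181 and 90 < 180, so ord_181(178) = 90 ≠ 180 and 178 is not a primitive root.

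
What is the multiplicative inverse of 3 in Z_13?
Since 13 is prime, by Fermat 3^(-1) ≡ 3^{11} ≡ 9 mod 13. Verify: 3 × 9 = 27 ≡ 1 mod 13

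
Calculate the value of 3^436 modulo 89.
Using Fermat: 3^{88} ≡ 1 (mod 89). 436 ≡ 84 (mod 88). So 3^{436} ≡ 3^{84} ≡ 11 (mod 89)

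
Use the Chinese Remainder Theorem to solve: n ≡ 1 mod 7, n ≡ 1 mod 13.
M = 7 × 13 = 91. M₁ = 13, y₁ ≡ 6 mod 7. M₂ = 7, y₂ ≡ 2 mod 13. n = 1×13×6 + 1×7×2 ≡ 1 mod 91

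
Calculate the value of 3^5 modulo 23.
By repeated squaring mod 23: 3^{1}≡3, 3^{2}≡9, 3^{4}≡12. Then 3^{5} = 3^{4+1} ≡ 12 × 3 ≡ 13 mod 23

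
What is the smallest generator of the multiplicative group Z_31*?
g = 3. Powers: [3, 9, 27, 19, 26, 16, 17, 20, ...] generates all 30 non-zero residues.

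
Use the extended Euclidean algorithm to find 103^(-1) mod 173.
Extended GCD: 103(42) + 173(-25) = 1. So 103^(-1) ≡ 42 (mod 173). Verify: 103 × 42 = 4326 ≡ 1 (mod 173)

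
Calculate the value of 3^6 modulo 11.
By repeated squaring mod 11: 3^{1}≡3, 3^{2}≡9, 3^{4}≡4. Then 3^{6} = 3^{4+2} ≡ 4 × 9 ≡ 3 mod 11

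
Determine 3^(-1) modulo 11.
Since 11 is prime, by Fermat 3^(-1) ≡ 3^{9} ≡ 4 mod 11. Verify: 3 × 4 = 12 ≡ 1 mod 11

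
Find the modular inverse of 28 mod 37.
Since 37 is prime, by Fermat 28^(-1) ≡ 28^{35} ≡ 4 mod 37. Verify: 28 × 4 = 112 ≡ 1 mod 37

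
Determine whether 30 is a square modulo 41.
By Euler's criterion: 30^{20} ≡ 40 (mod 41). Since this equals -1 (≡ 40), 30 is not a QR.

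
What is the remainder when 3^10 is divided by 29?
By repeated squaring (mod 29): 3^{1}≡3, 3^{2}≡9, 3^{4}≡23, 3^{8}≡7. Then 3^{10} = 3^{8+2} ≡ 7 × 9 ≡ 5 (mod 29)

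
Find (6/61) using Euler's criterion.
(6/61) = 6^{30} mod 61 = -1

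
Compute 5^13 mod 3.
Using Fermat: 5^{2} ≡ 1 mod 3. 13 ≡ 1 mod 2. So 5^{13} ≡ 5^{1} ≡ 2 mod 3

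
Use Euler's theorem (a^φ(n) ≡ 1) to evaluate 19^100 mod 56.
By Euler: 19^{24} ≡ 1 (mod 56) since gcd(19, 56) = 1. 100 = 4×24 + 4. So 19^{100} ≡ 19^{4} ≡ 9 (mod 56)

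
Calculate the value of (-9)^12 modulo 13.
Using Fermat: (-9)^{12} ≡ 1 (mod 13). 12 ≡ 0 (mod 12). So (-9)^{12} ≡ (-9)^{0} ≡ 1 (mod 13)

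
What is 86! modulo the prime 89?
(88)! = (86)! × (87) × (88) ≡ -1 (mod 89). So (86)! ≡ -1 × [(88)(87)]^(-1) ≡ 44 (mod 89)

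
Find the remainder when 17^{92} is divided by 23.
By Fermat: 17^{22} ≡ 1 (mod 23). 92 = 4×22 + 4. So 17^{92} ≡ 17^{4} ≡ 8 (mod 23)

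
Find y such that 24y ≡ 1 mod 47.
Since 47 is prime, by Fermat 24^(-1) ≡ 24^{45} ≡ 2 mod 47. Verify: 24 × 2 = 48 ≡ 1 mod 47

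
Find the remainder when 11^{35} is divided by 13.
By Fermat: 11^{12} ≡ 1 (mod 13). 35 = 2×12 + 11. So 11^{35} ≡ 11^{11} ≡ 6 (mod 13)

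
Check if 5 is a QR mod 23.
By Euler's criterion: 5^{11} ≡ 22 mod 23. Since this equals -1 (≡ 22), 5 is not a QR.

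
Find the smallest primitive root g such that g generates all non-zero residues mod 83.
g = 2. Powers: [2, 4, 8, 16, 32, 64, ...] generates all 82 non-zero residues.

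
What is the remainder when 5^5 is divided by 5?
By repeated squaring (mod 5): 5^{1}≡0, 5^{2}≡0, 5^{4}≡0. Then 5^{5} = 5^{4+1} ≡ 0 × 0 ≡ 0 (mod 5)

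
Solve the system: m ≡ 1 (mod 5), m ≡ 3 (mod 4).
M = 5 × 4 = 20. M₁ = 4, y₁ ≡ 4 (mod 5). M₂ = 5, y₂ ≡ 1 (mod 4). m = 1×4×4 + 3×5×1 ≡ 11 (mod 20)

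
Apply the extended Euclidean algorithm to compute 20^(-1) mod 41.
Extended GCD: 20(-2) + 41(1) = 1. So 20^(-1) ≡ -2 ≡ 39 mod 41. Verify: 20 × 39 = 780 ≡ 1 mod 41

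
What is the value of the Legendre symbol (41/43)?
(41/43) = 41^{21} mod 43 = 1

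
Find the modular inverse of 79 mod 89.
Since 89 is prime, by Fermat 79^(-1) ≡ 79^{87} ≡ 80 mod 89. Verify: 79 × 80 = 6320 ≡ 1 mod 89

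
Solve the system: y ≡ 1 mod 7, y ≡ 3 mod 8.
M = 7 × 8 = 56. M₁ = 8, y₁ ≡ 1 mod 7. M₂ = 7, y₂ ≡ 7 mod 8. y = 1×8×1 + 3×7×7 ≡ 43 mod 56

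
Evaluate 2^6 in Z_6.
By repeated squaring (mod 6): 2^{1}≡2, 2^{2}≡4, 2^{4}≡4. Then 2^{6} = 2^{4+2} ≡ 4 × 4 ≡ 4 (mod 6)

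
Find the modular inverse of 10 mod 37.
Since 37 is prime, by Fermat 10^(-1) ≡ 10^{35} ≡ 26 (mod 37). Verify: 10 × 26 = 260 ≡ 1 (mod 37)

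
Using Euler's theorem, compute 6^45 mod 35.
By Euler: 6^{24} ≡ 1 (mod 35) since gcd(6, 35) = 1. 45 = 1×24 + 21. So 6^{45} ≡ 6^{21} ≡ 6 (mod 35)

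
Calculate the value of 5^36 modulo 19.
Using Fermat: 5^{18} ≡ 1 (mod 19). 36 ≡ 0 (mod 18). So 5^{36} ≡ 5^{0} ≡ 1 (mod 19)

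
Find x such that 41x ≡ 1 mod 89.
Since 89 is prime, by Fermat 41^(-1) ≡ 41^{87} ≡ 76 mod 89. Verify: 41 × 76 = 3116 ≡ 1 mod 89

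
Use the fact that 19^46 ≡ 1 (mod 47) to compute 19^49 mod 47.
By Fermat: 19^{46} ≡ 1 (mod 47). So 19^{49} = 19^{46} · 19^{3} ≡ 19^{3} ≡ 44 (mod 47)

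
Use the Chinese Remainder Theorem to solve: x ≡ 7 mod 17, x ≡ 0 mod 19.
M = 17 × 19 = 323. M₁ = 19, y₁ ≡ 9 mod 17. M₂ = 17, y₂ ≡ 9 mod 19. x = 7×19×9 + 0×17×9 ≡ 228 mod 323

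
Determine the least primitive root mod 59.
g = 2. Powers: [2, 4, 8, 16, 32, 5, 10, 20, 40, ...] generates all 58 non-zero residues.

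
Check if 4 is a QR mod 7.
By Euler's criterion: 4^{3} ≡ 1 mod 7. Since this equals 1, 4 is a QR.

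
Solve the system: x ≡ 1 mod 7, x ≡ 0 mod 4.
M = 7 × 4 = 28. M₁ = 4, y₁ ≡ 2 mod 7. M₂ = 7, y₂ ≡ 3 mod 4. x = 1×4×2 + 0×7×3 ≡ 8 mod 28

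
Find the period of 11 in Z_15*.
Powers of 11 mod 15: 11^1≡11, 11^2≡1. Order = 2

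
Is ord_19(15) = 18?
Powers of 15 mod 19: 15^1≡15, 15^2≡16, 15^3≡12, 15^4≡9, 15^5≡2, 15^6≡11, 15^7≡13, 15^8≡5, 15^9≡18, 15^10≡4, 15^11≡3, 15^12≡7, 15^13≡10, 15^14≡17, 15^15≡8, 15^16≡6, 15^17≡14, 15^18≡1. First k with 15^k≡1 is k=18. Yes, ord_19(15) = 18.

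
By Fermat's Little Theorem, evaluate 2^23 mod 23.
By Fermat: 2^{22} ≡ 1 mod 23. So 2^{23} = 2^{22} · 2^{1} ≡ 2^{1} ≡ 2 mod 23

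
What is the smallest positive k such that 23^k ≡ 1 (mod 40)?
Powers of 23 mod 40: 23^1≡23, 23^2≡9, 23^3≡7, 23^4≡1. Order = 4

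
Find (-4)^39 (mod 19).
Using Fermat: (-4)^{18} ≡ 1 (mod 19). 39 ≡ 3 (mod 18). So (-4)^{39} ≡ (-4)^{3} ≡ 12 (mod 19)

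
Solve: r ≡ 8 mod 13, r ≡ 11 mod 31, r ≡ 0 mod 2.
M = 13 × 31 × 2 = 806. M₁ = 62, y₁ ≡ 4 mod 13. M₂ = 26, y₂ ≡ 6 mod 31. M₃ = 403, y₃ ≡ 1 mod 2. r = 8×62×4 + 11×26×6 + 0×403×1 ≡ 476 mod 806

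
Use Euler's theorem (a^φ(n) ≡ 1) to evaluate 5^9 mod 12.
By Euler: 5^{4} ≡ 1 mod 12 since gcd(5, 12) = 1. 9 = 2×4 + 1. So 5^{9} ≡ 5^{1} ≡ 5 mod 12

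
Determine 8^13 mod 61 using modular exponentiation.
By repeated squaring (mod 61): 8^{1}≡8, 8^{2}≡3, 8^{4}≡9, 8^{8}≡20. Then 8^{13} = 8^{8+4+1} ≡ 20 × 9 × 8 ≡ 37 (mod 61)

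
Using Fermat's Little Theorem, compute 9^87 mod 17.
By Fermat: 9^{16} ≡ 1 (mod 17). 87 = 5×16 + 7. So 9^{87} ≡ 9^{7} ≡ 2 (mod 17)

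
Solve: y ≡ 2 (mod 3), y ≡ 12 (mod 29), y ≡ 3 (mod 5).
M = 3 × 29 × 5 = 435. M₁ = 145, y₁ ≡ 1 (mod 3). M₂ = 15, y₂ ≡ 2 (mod 29). M₃ = 87, y₃ ≡ 3 (mod 5). y = 2×145×1 + 12×15×2 + 3×87×3 ≡ 128 (mod 435)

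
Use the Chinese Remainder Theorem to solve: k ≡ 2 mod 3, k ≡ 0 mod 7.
M = 3 × 7 = 21. M₁ = 7, y₁ ≡ 1 mod 3. M₂ = 3, y₂ ≡ 5 mod 7. k = 2×7×1 + 0×3×5 ≡ 14 mod 21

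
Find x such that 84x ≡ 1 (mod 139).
Since 139 is prime, by Fermat 84^(-1) ≡ 84^{137} ≡ 48 (mod 139). Verify: 84 × 48 = 4032 ≡ 1 (mod 139)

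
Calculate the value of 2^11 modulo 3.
Using Fermat: 2^{2} ≡ 1 (mod 3). 11 ≡ 1 (mod 2). So 2^{11} ≡ 2^{1} ≡ 2 (mod 3)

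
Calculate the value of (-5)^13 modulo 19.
By repeated squaring (mod 19): (-5)^{1}≡14, (-5)^{2}≡6, (-5)^{4}≡17, (-5)^{8}≡4. Then (-5)^{13} = (-5)^{8+4+1} ≡ 4 × 17 × 14 ≡ 2 (mod 19)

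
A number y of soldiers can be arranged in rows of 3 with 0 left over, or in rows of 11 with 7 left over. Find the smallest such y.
M = 3 × 11 = 33. M₁ = 11, y₁ ≡ 2 (mod 3). M₂ = 3, y₂ ≡ 4 (mod 11). y = 0×11×2 + 7×3×4 ≡ 18 (mod 33)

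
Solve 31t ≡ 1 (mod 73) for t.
Since 73 is prime, by Fermat 31^(-1) ≡ 31^{71} ≡ 33 (mod 73). Verify: 31 × 33 = 1023 ≡ 1 (mod 73)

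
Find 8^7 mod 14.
By repeated squaring mod 14: 8^{1}≡8, 8^{2}≡8, 8^{4}≡8. Then 8^{7} = 8^{4+2+1} ≡ 8 × 8 × 8 ≡ 8 mod 14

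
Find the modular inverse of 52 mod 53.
Since 53 is prime, by Fermat 52^(-1) ≡ 52^{51} ≡ 52 (mod 53). Verify: 52 × 52 = 2704 ≡ 1 (mod 53)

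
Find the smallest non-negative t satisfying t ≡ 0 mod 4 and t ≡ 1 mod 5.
M = 4 × 5 = 20. M₁ = 5, y₁ ≡ 1 mod 4. M₂ = 4, y₂ ≡ 4 mod 5. t = 0×5×1 + 1×4×4 ≡ 16 mod 20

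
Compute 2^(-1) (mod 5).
Since 5 is prime, by Fermat 2^(-1) ≡ 2^{3} ≡ 3 (mod 5). Verify: 2 × 3 = 6 ≡ 1 (mod 5)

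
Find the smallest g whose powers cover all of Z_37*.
g = 2. For each prime q|36: 2^{18}≡36, 2^{12}≡26, none ≡ 1, so ord_37(2) = 36 and 2 is a primitive root.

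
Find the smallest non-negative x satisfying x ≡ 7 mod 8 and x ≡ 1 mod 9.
M = 8 × 9 = 72. M₁ = 9, y₁ ≡ 1 mod 8. M₂ = 8, y₂ ≡ 8 mod 9. x = 7×9×1 + 1×8×8 ≡ 55 mod 72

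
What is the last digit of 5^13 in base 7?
Using Fermat: 5^{6} ≡ 1 (mod 7). 13 ≡ 1 (mod 6). So 5^{13} ≡ 5^{1} ≡ 5 (mod 7)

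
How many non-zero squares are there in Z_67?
Exactly half the non-zero residues mod a prime are QRs: (67-1)/2 = 33.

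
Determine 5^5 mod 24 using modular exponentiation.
By repeated squaring mod 24: 5^{1}≡5, 5^{2}≡1, 5^{4}≡1. Then 5^{5} = 5^{4+1} ≡ 1 × 5 ≡ 5 mod 24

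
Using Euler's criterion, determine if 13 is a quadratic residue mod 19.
By Euler's criterion: 13^{9} ≡ 18 mod 19. Since this equals -1 (≡ 18), 13 is not a QR.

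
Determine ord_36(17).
Powers of 17 mod 36: 17^1≡17, 17^2≡1. Order = 2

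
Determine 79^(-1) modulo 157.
Since 157 is prime, by Fermat 79^(-1) ≡ 79^{155} ≡ 2 (mod 157). Verify: 79 × 2 = 158 ≡ 1 (mod 157)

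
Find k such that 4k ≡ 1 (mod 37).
Since 37 is prime, by Fermat 4^(-1) ≡ 4^{35} ≡ 28 (mod 37). Verify: 4 × 28 = 112 ≡ 1 (mod 37)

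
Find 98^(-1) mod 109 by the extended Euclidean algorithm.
Extended GCD: 98(-10) + 109(9) = 1. So 98^(-1) ≡ -10 ≡ 99 mod 109. Verify: 98 × 99 = 9702 ≡ 1 mod 109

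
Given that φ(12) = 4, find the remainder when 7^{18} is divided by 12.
By Euler: 7^{4} ≡ 1 (mod 12) since gcd(7, 12) = 1. 18 = 4×4 + 2. So 7^{18} ≡ 7^{2} ≡ 1 (mod 12)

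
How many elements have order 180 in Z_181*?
A prime p has φ(p-1) primitive roots; here φ(180) = 48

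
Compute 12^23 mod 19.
Using Fermat: 12^{18} ≡ 1 (mod 19). 23 ≡ 5 (mod 18). So 12^{23} ≡ 12^{5} ≡ 8 (mod 19)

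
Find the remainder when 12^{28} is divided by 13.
By Fermat: 12^{12} ≡ 1 (mod 13). 28 = 2×12 + 4. So 12^{28} ≡ 12^{4} ≡ 1 (mod 13)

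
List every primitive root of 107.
There are φ(106) = 52 primitive roots mod 107: {2, 5, 6, 7, 8, 15, 17, 18, 20, 21, 22, 24, 26, 28, 31, 32, 38, 43, 45, 46, 50, 51, 54, 55, 58, 59, 60, 63, 65, 66, 67, 68, 70, 71, 72, 73, 74, 77, 78, 80, 82, 84, 88, 91, 93, 94, 95, 96, 97, 98, 103, 104}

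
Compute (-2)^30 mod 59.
By repeated squaring (mod 59): (-2)^{1}≡57, (-2)^{2}≡4, (-2)^{4}≡16, (-2)^{8}≡20, (-2)^{16}≡46. Then (-2)^{30} = (-2)^{16+8+4+2} ≡ 46 × 20 × 16 × 4 ≡ 57 (mod 59)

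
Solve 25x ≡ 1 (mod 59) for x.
Since 59 is prime, by Fermat 25^(-1) ≡ 25^{57} ≡ 26 (mod 59). Verify: 25 × 26 = 650 ≡ 1 (mod 59)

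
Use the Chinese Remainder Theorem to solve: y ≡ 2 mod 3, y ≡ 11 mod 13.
M = 3 × 13 = 39. M₁ = 13, y₁ ≡ 1 mod 3. M₂ = 3, y₂ ≡ 9 mod 13. y = 2×13×1 + 11×3×9 ≡ 11 mod 39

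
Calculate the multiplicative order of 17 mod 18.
Powers of 17 mod 18: 17^1≡17, 17^2≡1. ord_18(17) = 2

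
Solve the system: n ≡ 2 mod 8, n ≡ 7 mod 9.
M = 8 × 9 = 72. M₁ = 9, y₁ ≡ 1 mod 8. M₂ = 8, y₂ ≡ 8 mod 9. n = 2×9×1 + 7×8×8 ≡ 34 mod 72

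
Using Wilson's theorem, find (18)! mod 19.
By Wilson's theorem, (18)! ≡ -1 ≡ 18 mod 19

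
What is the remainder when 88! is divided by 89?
By Wilson's theorem, (88)! ≡ -1 ≡ 88 mod 89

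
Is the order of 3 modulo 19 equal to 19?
Powers of 3 mod 19: 3^1≡3, 3^2≡9, 3^3≡8, 3^4≡5, 3^5≡15, 3^6≡7, 3^7≡2, 3^8≡6, 3^9≡18, 3^10≡16, 3^11≡10, 3^12≡11, 3^13≡14, 3^14≡4, 3^15≡12, 3^16≡17, 3^17≡13, 3^18≡1. Already 3^18≡1, so the order is 18 < 19. No, the actual order is 18.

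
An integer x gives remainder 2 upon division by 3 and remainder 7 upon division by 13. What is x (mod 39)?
M = 3 × 13 = 39. M₁ = 13, y₁ ≡ 1 (mod 3). M₂ = 3, y₂ ≡ 9 (mod 13). x = 2×13×1 + 7×3×9 ≡ 20 (mod 39)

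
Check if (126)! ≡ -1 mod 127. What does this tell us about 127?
(126)! mod 127 = 126. Since this equals -1 mod 127, Wilson confirms 127 is prime.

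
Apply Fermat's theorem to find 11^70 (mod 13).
By Fermat: 11^{12} ≡ 1 (mod 13). 70 = 5×12 + 10. So 11^{70} ≡ 11^{10} ≡ 10 (mod 13)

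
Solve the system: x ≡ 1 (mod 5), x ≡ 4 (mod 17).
M = 5 × 17 = 85. M₁ = 17, y₁ ≡ 3 (mod 5). M₂ = 5, y₂ ≡ 7 (mod 17). x = 1×17×3 + 4×5×7 ≡ 21 (mod 85)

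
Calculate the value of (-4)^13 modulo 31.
By repeated squaring (mod 31): (-4)^{1}≡27, (-4)^{2}≡16, (-4)^{4}≡8, (-4)^{8}≡2. Then (-4)^{13} = (-4)^{8+4+1} ≡ 2 × 8 × 27 ≡ 29 (mod 31)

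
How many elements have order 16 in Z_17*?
A prime p has φ(p-1) primitive roots; here φ(16) = 8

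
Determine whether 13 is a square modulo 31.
By Euler's criterion: 13^{15} ≡ 30 mod 31. Since this equals -1 (≡ 30), 13 is not a QR.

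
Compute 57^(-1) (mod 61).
Since 61 is prime, by Fermat 57^(-1) ≡ 57^{59} ≡ 15 (mod 61). Verify: 57 × 15 = 855 ≡ 1 (mod 61)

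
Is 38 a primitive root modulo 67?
38^{6} ≡ 1 (mod 67) and 6 < 66, so ord_67(38) = 6 ≠ 66 and 38 is not a primitive root.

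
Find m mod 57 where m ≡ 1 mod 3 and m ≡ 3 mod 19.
M = 3 × 19 = 57. M₁ = 19, y₁ ≡ 1 mod 3. M₂ = 3, y₂ ≡ 13 mod 19. m = 1×19×1 + 3×3×13 ≡ 22 mod 57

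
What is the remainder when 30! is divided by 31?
By Wilson's theorem, (30)! ≡ -1 ≡ 30 (mod 31)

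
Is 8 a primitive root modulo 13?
8^{4} ≡ 1 mod 13 and 4 < 12, so ord_13(8) = 4 ≠ 12 and 8 is not a primitive root.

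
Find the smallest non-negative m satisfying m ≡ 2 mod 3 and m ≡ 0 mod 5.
M = 3 × 5 = 15. M₁ = 5, y₁ ≡ 2 mod 3. M₂ = 3, y₂ ≡ 2 mod 5. m = 2×5×2 + 0×3×2 ≡ 5 mod 15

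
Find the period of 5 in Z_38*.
Powers of 5 mod 38: 5^1≡5, 5^2≡25, 5^3≡11, 5^4≡17, 5^5≡9, 5^6≡7, 5^7≡35, 5^8≡23, 5^9≡1. Order = 9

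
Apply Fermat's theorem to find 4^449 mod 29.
By Fermat: 4^{28} ≡ 1 mod 29. 449 ≡ 1 mod 28. So 4^{449} ≡ 4^{1} ≡ 4 mod 29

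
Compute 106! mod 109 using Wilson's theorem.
(108)! = (106)! × (107) × (108) ≡ -1 mod 109. So (106)! ≡ -1 × [(108)(107)]^(-1) ≡ 54 mod 109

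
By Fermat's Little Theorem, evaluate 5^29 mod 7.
By Fermat: 5^{6} ≡ 1 mod 7. 29 = 4×6 + 5. So 5^{29} ≡ 5^{5} ≡ 3 mod 7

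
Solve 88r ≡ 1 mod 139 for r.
Since 139 is prime, by Fermat 88^(-1) ≡ 88^{137} ≡ 109 mod 139. Verify: 88 × 109 = 9592 ≡ 1 mod 139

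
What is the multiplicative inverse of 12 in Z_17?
Since 17 is prime, by Fermat 12^(-1) ≡ 12^{15} ≡ 10 (mod 17). Verify: 12 × 10 = 120 ≡ 1 (mod 17)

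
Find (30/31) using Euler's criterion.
(30/31) = 30^{15} mod 31 = -1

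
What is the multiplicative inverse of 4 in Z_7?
Since 7 is prime, by Fermat 4^(-1) ≡ 4^{5} ≡ 2 mod 7. Verify: 4 × 2 = 8 ≡ 1 mod 7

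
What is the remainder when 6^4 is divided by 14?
6^{4} = 1296 ≡ 8 mod 14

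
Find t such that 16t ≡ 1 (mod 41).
Since 41 is prime, by Fermat 16^(-1) ≡ 16^{39} ≡ 18 (mod 41). Verify: 16 × 18 = 288 ≡ 1 (mod 41)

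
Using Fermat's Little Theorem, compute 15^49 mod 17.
By Fermat: 15^{16} ≡ 1 (mod 17). 49 = 3×16 + 1. So 15^{49} ≡ 15^{1} ≡ 15 (mod 17)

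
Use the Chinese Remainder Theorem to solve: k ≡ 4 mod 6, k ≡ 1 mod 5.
M = 6 × 5 = 30. M₁ = 5, y₁ ≡ 5 mod 6. M₂ = 6, y₂ ≡ 1 mod 5. k = 4×5×5 + 1×6×1 ≡ 16 mod 30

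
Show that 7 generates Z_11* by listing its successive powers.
7^1, 7^2, ..., 7^{10} mod 11: [7, 5, 2, 3, 10, 4, 6, 9, 8, 1]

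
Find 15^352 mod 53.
Using Fermat: 15^{52} ≡ 1 mod 53. 352 ≡ 40 mod 52. So 15^{352} ≡ 15^{40} ≡ 15 mod 53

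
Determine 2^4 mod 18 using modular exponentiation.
2^{4} = 16 ≡ 16 mod 18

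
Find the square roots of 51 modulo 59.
The square roots of 51 mod 59 are 46 and 13. Verify: 46² = 2116 ≡ 51 (mod 59)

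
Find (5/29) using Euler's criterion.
(5/29) = 5^{14} mod 29 = 1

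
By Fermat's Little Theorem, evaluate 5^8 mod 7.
By Fermat: 5^{6} ≡ 1 (mod 7). So 5^{8} = 5^{6} · 5^{2} ≡ 5^{2} ≡ 4 (mod 7)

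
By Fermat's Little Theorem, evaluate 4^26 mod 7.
By Fermat: 4^{6} ≡ 1 mod 7. 26 = 4×6 + 2. So 4^{26} ≡ 4^{2} ≡ 2 mod 7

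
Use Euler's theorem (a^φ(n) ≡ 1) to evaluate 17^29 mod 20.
By Euler: 17^{8} ≡ 1 mod 20 since gcd(17, 20) = 1. 29 = 3×8 + 5. So 17^{29} ≡ 17^{5} ≡ 17 mod 20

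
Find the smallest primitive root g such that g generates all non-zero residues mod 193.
g = 5. For each prime q|192: 5^{96}≡192, 5^{64}≡84, none ≡ 1, so ord_193(5) = 192 and 5 is a primitive root.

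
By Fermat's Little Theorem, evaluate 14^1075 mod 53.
By Fermat: 14^{52} ≡ 1 (mod 53). 1075 ≡ 35 (mod 52). So 14^{1075} ≡ 14^{35} ≡ 32 (mod 53)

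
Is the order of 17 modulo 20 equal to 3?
Powers of 17 mod 20: 17^1≡17, 17^2≡9, 17^3≡13, 17^4≡1. 17^3≡13≢1, so ord ≠ 3. No, the actual order is 4.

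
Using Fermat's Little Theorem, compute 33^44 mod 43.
By Fermat: 33^{42} ≡ 1 (mod 43). So 33^{44} = 33^{42} · 33^{2} ≡ 33^{2} ≡ 14 (mod 43)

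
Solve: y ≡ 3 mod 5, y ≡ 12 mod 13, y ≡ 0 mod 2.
M = 5 × 13 × 2 = 130. M₁ = 26, y₁ ≡ 1 mod 5. M₂ = 10, y₂ ≡ 4 mod 13. M₃ = 65, y₃ ≡ 1 mod 2. y = 3×26×1 + 12×10×4 + 0×65×1 ≡ 38 mod 130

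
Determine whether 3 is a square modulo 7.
By Euler's criterion: 3^{3} ≡ 6 (mod 7). Since this equals -1 (≡ 6), 3 is not a QR.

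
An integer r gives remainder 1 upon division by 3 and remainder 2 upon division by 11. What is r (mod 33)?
M = 3 × 11 = 33. M₁ = 11, y₁ ≡ 2 (mod 3). M₂ = 3, y₂ ≡ 4 (mod 11). r = 1×11×2 + 2×3×4 ≡ 13 (mod 33)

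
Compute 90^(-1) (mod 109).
Since 109 is prime, by Fermat 90^(-1) ≡ 90^{107} ≡ 86 (mod 109). Verify: 90 × 86 = 7740 ≡ 1 (mod 109)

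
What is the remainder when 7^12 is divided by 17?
By repeated squaring mod 17: 7^{1}≡7, 7^{2}≡15, 7^{4}≡4, 7^{8}≡16. Then 7^{12} = 7^{8+4} ≡ 16 × 4 ≡ 13 mod 17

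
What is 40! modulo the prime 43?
(42)! = (40)! × (41) × (42) ≡ -1 mod 43. So (40)! ≡ -1 × [(42)(41)]^(-1) ≡ 21 mod 43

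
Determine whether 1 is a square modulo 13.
By Euler's criterion: 1^{6} ≡ 1 (mod 13). Since this equals 1, 1 is a QR.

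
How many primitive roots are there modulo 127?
There are φ(127-1) = φ(126) = 36 primitive roots modulo 127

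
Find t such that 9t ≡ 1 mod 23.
Since 23 is prime, by Fermat 9^(-1) ≡ 9^{21} ≡ 18 mod 23. Verify: 9 × 18 = 162 ≡ 1 mod 23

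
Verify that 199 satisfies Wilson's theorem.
(198)! mod 199 = 198. Since this equals -1 (mod 199), Wilson confirms 199 is prime.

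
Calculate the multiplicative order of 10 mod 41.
Powers of 10 mod 41: 10^1≡10, 10^2≡18, 10^3≡16, 10^4≡37, 10^5≡1. Order = 5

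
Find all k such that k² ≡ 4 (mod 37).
The square roots of 4 mod 37 are 35 and 2. Verify: 35² = 1225 ≡ 4 (mod 37)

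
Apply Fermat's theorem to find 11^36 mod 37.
By Fermat's Little Theorem, 11^{36} ≡ 1 mod 37 since 37 is prime and gcd(11, 37) = 1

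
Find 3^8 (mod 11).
By repeated squaring (mod 11): 3^{1}≡3, 3^{2}≡9, 3^{4}≡4, 3^{8}≡5. So 3^{8} ≡ 5 (mod 11)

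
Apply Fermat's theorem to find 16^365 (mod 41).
By Fermat: 16^{40} ≡ 1 (mod 41). 365 ≡ 5 (mod 40). So 16^{365} ≡ 16^{5} ≡ 1 (mod 41)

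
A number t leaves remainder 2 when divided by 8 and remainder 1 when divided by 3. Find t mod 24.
M = 8 × 3 = 24. M₁ = 3, y₁ ≡ 3 mod 8. M₂ = 8, y₂ ≡ 2 mod 3. t = 2×3×3 + 1×8×2 ≡ 10 mod 24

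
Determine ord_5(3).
Powers of 3 mod 5: 3^1≡3, 3^2≡4, 3^3≡2, 3^4≡1. Order = 4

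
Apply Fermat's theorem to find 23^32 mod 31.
By Fermat: 23^{30} ≡ 1 mod 31. So 23^{32} = 23^{30} · 23^{2} ≡ 23^{2} ≡ 2 mod 31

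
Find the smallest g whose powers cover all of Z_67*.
g = 2. For each prime q|66: 2^{33}≡66, 2^{22}≡37, 2^{6}≡64, none ≡ 1, so ord_67(2) = 66 and 2 is a primitive root.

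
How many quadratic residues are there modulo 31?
The squaring map on Z_31* is 2-to-1, so there are (30)/2 = 15 QRs.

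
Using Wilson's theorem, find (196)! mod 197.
By Wilson's theorem, (196)! ≡ -1 ≡ 196 (mod 197)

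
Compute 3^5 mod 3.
By repeated squaring (mod 3): 3^{1}≡0, 3^{2}≡0, 3^{4}≡0. Then 3^{5} = 3^{4+1} ≡ 0 × 0 ≡ 0 (mod 3)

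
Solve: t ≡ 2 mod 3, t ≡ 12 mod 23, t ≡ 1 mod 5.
M = 3 × 23 × 5 = 345. M₁ = 115, y₁ ≡ 1 mod 3. M₂ = 15, y₂ ≡ 20 mod 23. M₃ = 69, y₃ ≡ 4 mod 5. t = 2×115×1 + 12×15×20 + 1×69×4 ≡ 311 mod 345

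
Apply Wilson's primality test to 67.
(66)! mod 67 = 66. Since 66 ≡ -1 mod 67, 67 is prime.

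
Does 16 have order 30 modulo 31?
16^{5} ≡ 1 (mod 31) and 5 < 30, so ord_31(16) = 5 ≠ 30 and 16 is not a primitive root.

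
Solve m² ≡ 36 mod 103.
The square roots of 36 mod 103 are 97 and 6. Verify: 97² = 9409 ≡ 36 mod 103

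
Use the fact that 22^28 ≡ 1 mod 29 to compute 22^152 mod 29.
By Fermat: 22^{28} ≡ 1 mod 29. 152 = 5×28 + 12. So 22^{152} ≡ 22^{12} ≡ 16 mod 29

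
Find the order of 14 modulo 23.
Powers of 14 mod 23: 14^1≡14, 14^2≡12, 14^3≡7, 14^4≡6, 14^5≡15, 14^6≡3, 14^7≡19, 14^8≡13, 14^9≡21, 14^10≡18, 14^11≡22, 14^12≡9, 14^13≡11, 14^14≡16, 14^15≡17, 14^16≡8, 14^17≡20, 14^18≡4, 14^19≡10, 14^20≡2, 14^21≡5, 14^22≡1. Order = 22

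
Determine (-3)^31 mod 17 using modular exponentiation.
Using Fermat: (-3)^{16} ≡ 1 (mod 17). 31 ≡ 15 (mod 16). So (-3)^{31} ≡ (-3)^{15} ≡ 11 (mod 17)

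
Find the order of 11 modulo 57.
Powers of 11 mod 57: 11^1≡11, 11^2≡7, 11^3≡20, 11^4≡49, 11^5≡26, 11^6≡1. So the order of 11 is 6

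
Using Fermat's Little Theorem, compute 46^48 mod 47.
By Fermat: 46^{46} ≡ 1 (mod 47). So 46^{48} = 46^{46} · 46^{2} ≡ 46^{2} ≡ 1 (mod 47)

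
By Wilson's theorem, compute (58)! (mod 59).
By Wilson's theorem, (58)! ≡ -1 ≡ 58 (mod 59)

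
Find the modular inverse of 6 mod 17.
Since 17 is prime, by Fermat 6^(-1) ≡ 6^{15} ≡ 3 mod 17. Verify: 6 × 3 = 18 ≡ 1 mod 17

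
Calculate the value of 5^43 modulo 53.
By repeated squaring mod 53: 5^{1}≡5, 5^{2}≡25, 5^{4}≡42, 5^{8}≡15, 5^{16}≡13, 5^{32}≡10. Then 5^{43} = 5^{32+8+2+1} ≡ 10 × 15 × 25 × 5 ≡ 41 mod 53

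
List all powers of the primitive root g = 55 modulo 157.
55^1, 55^2, ..., 55^{156} mod 157: [55, 42, 112, 37, 151, 141, 62, 113, 92, 36, 96, 99, 107, 76, 98, 52, 34, 143, 15, 40, 2, 110, 84, 67, 74, 145, 125, 124, 69, 27, 72, 35, 41, 57, 152, 39, 104, 68, 129, 30, 80, 4, 63, 11, 134, 148, 133, 93, 91, 138, 54, 144, 70, 82, 114, 147, 78, 51, 136, 101, 60, 3, 8, 126, 22, 111, 139, 109, 29, 25, 119, 108, 131, 140, 7, 71, 137, 156, 102, 115, 45, 120, 6, 16, 95, 44, 65, 121, 61, 58, 50, 81, 59, 105, 123, 14, 142, 117, 155, 47, 73, 90, 83, 12, 32, 33, 88, 130, 85, 122, 116, 100, 5, 118, 53, 89, 28, 127, 77, 153, 94, 146, 23, 9, 24, 64, 66, 19, 103, 13, 87, 75, 43, 10, 79, 106, 21, 56, 97, 154, 149, 31, 135, 46, 18, 48, 128, 132, 38, 49, 26, 17, 150, 86, 20, 1]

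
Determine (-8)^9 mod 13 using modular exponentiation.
By repeated squaring (mod 13): (-8)^{1}≡5, (-8)^{2}≡12, (-8)^{4}≡1, (-8)^{8}≡1. Then (-8)^{9} = (-8)^{8+1} ≡ 1 × 5 ≡ 5 (mod 13)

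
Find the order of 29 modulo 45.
Powers of 29 mod 45: 29^1≡29, 29^2≡31, 29^3≡44, 29^4≡16, 29^5≡14, 29^6≡1. So the order of 29 is 6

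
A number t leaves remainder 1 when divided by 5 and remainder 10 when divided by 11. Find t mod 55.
M = 5 × 11 = 55. M₁ = 11, y₁ ≡ 1 mod 5. M₂ = 5, y₂ ≡ 9 mod 11. t = 1×11×1 + 10×5×9 ≡ 21 mod 55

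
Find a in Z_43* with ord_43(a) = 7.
4 has order 7 mod 43 since 4^{7} ≡ 1 (mod 43) and no smaller power works.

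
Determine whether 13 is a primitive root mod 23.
13^{11} ≡ 1 (mod 23) and 11 < 22, so ord_23(13) = 11 ≠ 22 and 13 is not a primitive root.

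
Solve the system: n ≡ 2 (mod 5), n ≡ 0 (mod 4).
M = 5 × 4 = 20. M₁ = 4, y₁ ≡ 4 (mod 5). M₂ = 5, y₂ ≡ 1 (mod 4). n = 2×4×4 + 0×5×1 ≡ 12 (mod 20)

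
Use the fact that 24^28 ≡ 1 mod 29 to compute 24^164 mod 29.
By Fermat: 24^{28} ≡ 1 mod 29. 164 = 5×28 + 24. So 24^{164} ≡ 24^{24} ≡ 20 mod 29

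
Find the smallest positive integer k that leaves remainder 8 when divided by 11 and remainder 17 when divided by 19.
M = 11 × 19 = 209. M₁ = 19, y₁ ≡ 7 (mod 11). M₂ = 11, y₂ ≡ 7 (mod 19). k = 8×19×7 + 17×11×7 ≡ 74 (mod 209)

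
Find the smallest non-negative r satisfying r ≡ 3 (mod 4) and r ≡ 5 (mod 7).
M = 4 × 7 = 28. M₁ = 7, y₁ ≡ 3 (mod 4). M₂ = 4, y₂ ≡ 2 (mod 7). r = 3×7×3 + 5×4×2 ≡ 19 (mod 28)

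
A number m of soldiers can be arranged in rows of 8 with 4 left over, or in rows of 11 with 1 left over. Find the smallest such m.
M = 8 × 11 = 88. M₁ = 11, y₁ ≡ 3 (mod 8). M₂ = 8, y₂ ≡ 7 (mod 11). m = 4×11×3 + 1×8×7 ≡ 12 (mod 88)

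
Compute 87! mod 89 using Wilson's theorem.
(88)! = (87)! × (88) ≡ -1 mod 89. So (87)! ≡ -1 × (88)^(-1) ≡ (-1)×(-1) = 1 mod 89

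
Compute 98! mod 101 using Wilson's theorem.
(100)! = (98)! × (99) × (100) ≡ -1 mod 101. So (98)! ≡ -1 × [(100)(99)]^(-1) ≡ 50 mod 101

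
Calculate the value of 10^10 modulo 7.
Using Fermat: 10^{6} ≡ 1 mod 7. 10 ≡ 4 mod 6. So 10^{10} ≡ 10^{4} ≡ 4 mod 7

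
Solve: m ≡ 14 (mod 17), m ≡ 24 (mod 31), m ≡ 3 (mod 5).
M = 17 × 31 × 5 = 2635. M₁ = 155, y₁ ≡ 9 (mod 17). M₂ = 85, y₂ ≡ 27 (mod 31). M₃ = 527, y₃ ≡ 3 (mod 5). m = 14×155×9 + 24×85×27 + 3×527×3 ≡ 303 (mod 2635)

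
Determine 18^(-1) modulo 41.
Since 41 is prime, by Fermat 18^(-1) ≡ 18^{39} ≡ 16 mod 41. Verify: 18 × 16 = 288 ≡ 1 mod 41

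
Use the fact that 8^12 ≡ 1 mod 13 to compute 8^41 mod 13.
By Fermat: 8^{12} ≡ 1 mod 13. 41 = 3×12 + 5. So 8^{41} ≡ 8^{5} ≡ 8 mod 13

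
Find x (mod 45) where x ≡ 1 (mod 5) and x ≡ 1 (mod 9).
M = 5 × 9 = 45. M₁ = 9, y₁ ≡ 4 (mod 5). M₂ = 5, y₂ ≡ 2 (mod 9). x = 1×9×4 + 1×5×2 ≡ 1 (mod 45)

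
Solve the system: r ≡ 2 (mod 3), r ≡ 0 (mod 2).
M = 3 × 2 = 6. M₁ = 2, y₁ ≡ 2 (mod 3). M₂ = 3, y₂ ≡ 1 (mod 2). r = 2×2×2 + 0×3×1 ≡ 2 (mod 6)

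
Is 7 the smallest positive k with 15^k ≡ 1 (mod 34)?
Powers of 15 mod 34: 15^1≡15, 15^2≡21, 15^3≡9, 15^4≡33, 15^5≡19, 15^6≡13, 15^7≡25, 15^8≡1. 15^7≡25≢1, so ord ≠ 7. No, the actual order is 8.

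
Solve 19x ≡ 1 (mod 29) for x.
Since 29 is prime, by Fermat 19^(-1) ≡ 19^{27} ≡ 26 (mod 29). Verify: 19 × 26 = 494 ≡ 1 (mod 29)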